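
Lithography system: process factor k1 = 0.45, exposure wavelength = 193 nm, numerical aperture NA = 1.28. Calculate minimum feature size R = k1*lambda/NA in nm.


Step 1: Identify values: k1 = 0.45, lambda = 193 nm, NA = 1.28
Step 2: R = k1 * lambda / NA
R = 0.45 * 193 / 1.28
R = 67.9 nm


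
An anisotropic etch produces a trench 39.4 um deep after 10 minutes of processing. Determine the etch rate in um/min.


Step 1: Etch rate = depth / time
Step 2: rate = 39.4 / 10
rate = 3.94 um/min


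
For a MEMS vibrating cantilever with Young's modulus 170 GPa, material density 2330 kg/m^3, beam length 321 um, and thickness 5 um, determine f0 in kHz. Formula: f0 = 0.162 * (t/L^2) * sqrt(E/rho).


Step 1: Convert units to SI.
t_SI = 5e-6 m, L_SI = 321e-6 m
Step 2: Calculate sqrt(E/rho).
sqrt(170e9 / 2330) = 8541.74 m/s
Step 3: Compute f0.
f0 = 0.162 * 5e-6 / (321e-6)^2 * 8541.74 = 67146.2 Hz = 67.15 kHz


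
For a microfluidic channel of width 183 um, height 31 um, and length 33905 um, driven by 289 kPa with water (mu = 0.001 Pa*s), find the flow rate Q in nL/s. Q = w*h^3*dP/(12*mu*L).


Step 1: Convert all dimensions to SI (meters).
w = 183e-6 m, h = 31e-6 m, L = 33905e-6 m, dP = 289e3 Pa
Step 2: Q = w * h^3 * dP / (12 * mu * L)
Q = 183e-6 * (31e-6)^3 * 289e3 / (12 * 0.001 * 33905e-6) = 3.87247854e-09 m^3/s
Step 3: Convert Q from m^3/s to nL/s (1 m^3 = 1e12 nL, so multiply by 1e12).
Q = 3872.479 nL/s


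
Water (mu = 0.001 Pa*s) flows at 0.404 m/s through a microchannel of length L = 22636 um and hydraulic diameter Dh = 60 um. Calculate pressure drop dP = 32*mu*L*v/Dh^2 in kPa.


Step 1: Convert to SI: L = 22636e-6 m, Dh = 60e-6 m
Step 2: dP = 32 * 0.001 * 22636e-6 * 0.404 / (60e-6)^2
Step 3: dP = 81288.39 Pa
Step 4: Convert to kPa: dP = 81.29 kPa


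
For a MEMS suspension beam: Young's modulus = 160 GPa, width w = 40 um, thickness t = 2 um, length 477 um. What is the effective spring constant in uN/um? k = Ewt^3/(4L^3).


Step 1: Convert E to consistent units (1 GPa = 1000 uN/um^2).
E = 160 GPa = 160000 uN/um^2
Step 2: Compute t^3 = 2^3 = 8
Step 3: Compute L^3 = 477^3 = 108531333
Step 4: k = 160000 * 40 * 8 / (4 * 108531333)
k = 0.1179 uN/um


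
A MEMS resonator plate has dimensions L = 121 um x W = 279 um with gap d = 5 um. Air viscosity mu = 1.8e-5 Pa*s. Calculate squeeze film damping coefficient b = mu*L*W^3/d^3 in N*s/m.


Step 1: Convert to SI.
L = 121e-6 m, W = 279e-6 m, d = 5e-6 m
Step 2: W^3 = (279e-6)^3 = 2.17e-11 m^3
Step 3: d^3 = (5e-6)^3 = 1.25e-16 m^3
Step 4: b = 1.8e-5 * 121e-6 * 2.17e-11 / 1.25e-16
b = 3.78e-04 N*s/m


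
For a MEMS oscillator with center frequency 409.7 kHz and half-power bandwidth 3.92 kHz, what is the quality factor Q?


Step 1: Q = f0 / bandwidth
Step 2: Q = 409.7 / 3.92
Q = 104.5


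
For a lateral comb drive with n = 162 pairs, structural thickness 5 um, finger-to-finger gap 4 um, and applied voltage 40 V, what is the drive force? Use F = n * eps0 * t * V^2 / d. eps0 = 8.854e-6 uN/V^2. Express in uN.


Step 1: Parameters: n=162, eps0=8.854e-6 uN/V^2, t=5 um, V=40 V, d=4 um
Step 2: V^2 = 1600
Step 3: F = 162 * 8.854e-6 * 5 * 1600 / 4
F = 2.869 uN


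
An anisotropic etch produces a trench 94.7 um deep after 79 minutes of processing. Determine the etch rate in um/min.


Step 1: Etch rate = depth / time
Step 2: rate = 94.7 / 79
rate = 1.199 um/min


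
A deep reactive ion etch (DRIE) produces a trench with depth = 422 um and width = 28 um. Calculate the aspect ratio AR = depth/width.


Step 1: AR = depth / width
Step 2: AR = 422 / 28
AR = 15.1


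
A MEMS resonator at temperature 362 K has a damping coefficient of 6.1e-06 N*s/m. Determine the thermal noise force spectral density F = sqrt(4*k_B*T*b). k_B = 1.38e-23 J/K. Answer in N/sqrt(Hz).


Step 1: Compute 4 * k_B * T * b
= 4 * 1.38e-23 * 362 * 6.1e-06
= 1.2189e-25 N^2/Hz
Step 2: F_noise = sqrt(1.2189e-25)
F_noise = 3.49e-13 N/sqrt(Hz)


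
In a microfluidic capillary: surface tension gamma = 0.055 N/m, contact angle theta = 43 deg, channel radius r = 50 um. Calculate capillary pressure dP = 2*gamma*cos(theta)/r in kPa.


Step 1: cos(43 deg) = 0.7314
Step 2: Convert r to m: r = 50e-6 m
Step 3: dP = 2 * 0.055 * 0.7314 / 50e-6 = 1609.1 Pa
Step 4: Convert Pa to kPa (divide by 1000).
dP = 1.61 kPa


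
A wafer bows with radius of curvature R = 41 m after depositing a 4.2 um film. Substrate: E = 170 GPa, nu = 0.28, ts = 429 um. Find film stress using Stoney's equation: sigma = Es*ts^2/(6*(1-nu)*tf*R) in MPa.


Step 1: Compute numerator: Es * ts^2 = 170 * 429^2 = 31286970 (GPa*um^2)
Step 2: Compute denominator (R in um): 6*(1-nu)*tf*R = 6*0.72*4.2*41e6 = 743904000.0 (um^2)
Step 3: sigma (GPa) = 31286970 / 743904000.0 = 4.2058e-02 GPa
Step 4: Convert to MPa (x1000): sigma = 42.1 MPa


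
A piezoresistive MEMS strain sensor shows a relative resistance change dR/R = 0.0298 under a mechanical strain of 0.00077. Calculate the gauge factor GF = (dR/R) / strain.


Step 1: Identify values.
dR/R = 0.0298, strain = 0.00077
Step 2: GF = (dR/R) / strain = 0.0298 / 0.00077
GF = 38.7


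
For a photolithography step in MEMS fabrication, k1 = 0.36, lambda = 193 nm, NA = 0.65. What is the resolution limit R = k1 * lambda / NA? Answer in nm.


Step 1: Identify values: k1 = 0.36, lambda = 193 nm, NA = 0.65
Step 2: R = k1 * lambda / NA
R = 0.36 * 193 / 0.65
R = 106.9 nm


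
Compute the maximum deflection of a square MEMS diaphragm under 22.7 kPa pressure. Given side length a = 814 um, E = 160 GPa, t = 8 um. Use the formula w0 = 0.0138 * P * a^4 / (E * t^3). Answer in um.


Step 1: Convert pressure to compatible units (E is in GPa, so P in GPa).
P = 22.7 kPa = 22.7e-6 GPa
Step 2: Compute numerator: 0.0138 * P * a^4.
a^4 = 814^4 = 439033459216
numerator = 0.0138 * 22.7e-6 * 439033459216 = 1.375316e+05
Step 3: Compute denominator: E * t^3 = 160 * 8^3 = 81920
Step 4: w0 = numerator / denominator = 1.375316e+05 / 81920 = 1.6789 um


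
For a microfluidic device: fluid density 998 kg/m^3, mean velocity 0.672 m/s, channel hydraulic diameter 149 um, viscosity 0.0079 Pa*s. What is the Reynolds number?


Step 1: Convert Dh to meters: Dh = 149e-6 m
Step 2: Re = rho * v * Dh / mu
Re = 998 * 0.672 * 149e-6 / 0.0079
Re = 12.649


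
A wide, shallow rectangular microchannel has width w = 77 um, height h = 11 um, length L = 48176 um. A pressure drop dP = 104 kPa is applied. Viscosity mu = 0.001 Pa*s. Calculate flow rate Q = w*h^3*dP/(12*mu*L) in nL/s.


Step 1: Convert all dimensions to SI (meters).
w = 77e-6 m, h = 11e-6 m, L = 48176e-6 m, dP = 104e3 Pa
Step 2: Q = w * h^3 * dP / (12 * mu * L)
Q = 77e-6 * (11e-6)^3 * 104e3 / (12 * 0.001 * 48176e-6) = 1.843699e-11 m^3/s
Step 3: Convert Q from m^3/s to nL/s (1 m^3 = 1e12 nL, so multiply by 1e12).
Q = 18.437 nL/s


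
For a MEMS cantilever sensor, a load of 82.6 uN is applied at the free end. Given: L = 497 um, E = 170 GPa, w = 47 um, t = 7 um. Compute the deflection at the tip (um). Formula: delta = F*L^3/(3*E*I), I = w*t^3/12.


Step 1: Calculate the second moment of area.
I = w * t^3 / 12 = 47 * 7^3 / 12 = 1343.4167 um^4
Step 2: Convert E to consistent units (1 GPa = 1000 uN/um^2).
E = 170 GPa = 170000 uN/um^2
Step 3: Calculate tip deflection.
delta = F * L^3 / (3 * E * I)
delta = 82.6 * 497^3 / (3 * 170000 * 1343.4167)
delta = 14.8002 um


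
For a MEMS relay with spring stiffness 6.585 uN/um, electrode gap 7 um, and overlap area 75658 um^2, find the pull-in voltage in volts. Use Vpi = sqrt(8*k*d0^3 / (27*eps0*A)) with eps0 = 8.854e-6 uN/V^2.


Step 1: Compute numerator: 8 * k * d0^3 = 8 * 6.585 * 7^3 = 18069.24
Step 2: Compute denominator: 27 * eps0 * A = 27 * 8.854e-6 * 75658 = 18.08665
Step 3: Vpi = sqrt(18069.24 / 18.08665)
Vpi = 31.61 V


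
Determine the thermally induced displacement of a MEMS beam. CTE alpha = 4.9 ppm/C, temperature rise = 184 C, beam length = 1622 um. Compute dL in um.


Step 1: Convert CTE: alpha = 4.9 ppm/C = 4.9e-6 /C
Step 2: dL = 4.9e-6 * 184 * 1622
dL = 1.4624 um


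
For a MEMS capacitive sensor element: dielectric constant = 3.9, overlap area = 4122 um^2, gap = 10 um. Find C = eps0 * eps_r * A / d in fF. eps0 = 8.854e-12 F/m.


Step 1: Convert area to m^2: A = 4122e-12 m^2
Step 2: Convert gap to m: d = 10e-6 m
Step 3: C = eps0 * eps_r * A / d
C = 8.854e-12 * 3.9 * 4122e-12 / 10e-6
Step 4: Convert to fF (multiply by 1e15).
C = 14.23 fF


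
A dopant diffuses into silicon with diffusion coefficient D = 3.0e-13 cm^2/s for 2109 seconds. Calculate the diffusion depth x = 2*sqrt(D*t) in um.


Step 1: Compute D*t = 3.0e-13 * 2109 = 6.327e-10 cm^2
Step 2: sqrt(D*t) = 2.5154e-05 cm
Step 3: x = 2 * 2.5154e-05 cm = 5.0308e-05 cm
Step 4: Convert to um (1 cm = 1e4 um): x = 0.503 um


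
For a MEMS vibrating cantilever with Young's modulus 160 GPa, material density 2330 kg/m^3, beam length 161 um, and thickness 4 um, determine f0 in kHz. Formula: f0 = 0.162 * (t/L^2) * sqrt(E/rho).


Step 1: Convert units to SI.
t_SI = 4e-6 m, L_SI = 161e-6 m
Step 2: Calculate sqrt(E/rho).
sqrt(160e9 / 2330) = 8286.71 m/s
Step 3: Compute f0.
f0 = 0.162 * 4e-6 / (161e-6)^2 * 8286.71 = 207159.8 Hz = 207.16 kHz


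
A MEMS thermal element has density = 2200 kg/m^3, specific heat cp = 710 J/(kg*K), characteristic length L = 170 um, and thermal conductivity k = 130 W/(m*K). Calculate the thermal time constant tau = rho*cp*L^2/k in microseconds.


Step 1: Convert L to m: L = 170e-6 m
Step 2: L^2 = (170e-6)^2 = 2.89e-08 m^2
Step 3: tau = 2200 * 710 * 2.89e-08 / 130 = 3.4724462e-04 s
Step 4: Convert to microseconds (multiply by 1e6).
tau = 347.245 us


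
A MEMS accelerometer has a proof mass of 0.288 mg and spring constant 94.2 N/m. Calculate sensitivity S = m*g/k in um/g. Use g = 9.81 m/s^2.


Step 1: Convert mass: m = 0.288 mg = 2.88e-07 kg
Step 2: S = m * g / k = 2.88e-07 * 9.81 / 94.2
Step 3: S = 3.00e-08 m/g
Step 4: Convert to um/g: S = 0.03 um/g


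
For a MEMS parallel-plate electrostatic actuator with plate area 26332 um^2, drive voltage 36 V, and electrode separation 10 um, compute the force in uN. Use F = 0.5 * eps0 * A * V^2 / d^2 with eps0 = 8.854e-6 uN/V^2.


Step 1: Identify parameters.
eps0 = 8.854e-6 uN/V^2, A = 26332 um^2, V = 36 V, d = 10 um
Step 2: Compute V^2 = 36^2 = 1296
Step 3: Compute d^2 = 10^2 = 100
Step 4: F = 0.5 * 8.854e-6 * 26332 * 1296 / 100
F = 1.511 uN


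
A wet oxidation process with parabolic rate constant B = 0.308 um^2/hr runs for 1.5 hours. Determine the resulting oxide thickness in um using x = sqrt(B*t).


Step 1: Compute B*t = 0.308 * 1.5 = 0.462
Step 2: x = sqrt(0.462)
x = 0.68 um


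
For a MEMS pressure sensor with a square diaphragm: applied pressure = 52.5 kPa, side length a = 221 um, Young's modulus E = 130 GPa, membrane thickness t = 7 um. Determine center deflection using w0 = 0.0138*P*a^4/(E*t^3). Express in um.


Step 1: Convert pressure to compatible units (E is in GPa, so P in GPa).
P = 52.5 kPa = 52.5e-6 GPa
Step 2: Compute numerator: 0.0138 * P * a^4.
a^4 = 221^4 = 2385443281
numerator = 0.0138 * 52.5e-6 * 2385443281 = 1.7283e+03
Step 3: Compute denominator: E * t^3 = 130 * 7^3 = 44590
Step 4: w0 = numerator / denominator = 1.7283e+03 / 44590 = 0.0388 um


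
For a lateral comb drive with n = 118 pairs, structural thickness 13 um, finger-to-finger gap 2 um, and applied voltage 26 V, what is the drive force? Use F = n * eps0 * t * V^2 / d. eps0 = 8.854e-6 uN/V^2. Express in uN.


Step 1: Parameters: n=118, eps0=8.854e-6 uN/V^2, t=13 um, V=26 V, d=2 um
Step 2: V^2 = 676
Step 3: F = 118 * 8.854e-6 * 13 * 676 / 2
F = 4.591 uN


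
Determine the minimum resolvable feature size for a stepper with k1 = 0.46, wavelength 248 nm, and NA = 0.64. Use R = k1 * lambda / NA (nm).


Step 1: Identify values: k1 = 0.46, lambda = 248 nm, NA = 0.64
Step 2: R = k1 * lambda / NA
R = 0.46 * 248 / 0.64
R = 178.3 nm


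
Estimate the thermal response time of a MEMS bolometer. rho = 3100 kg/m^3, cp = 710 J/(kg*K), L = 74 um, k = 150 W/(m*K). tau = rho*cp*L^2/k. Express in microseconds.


Step 1: Convert L to m: L = 74e-6 m
Step 2: L^2 = (74e-6)^2 = 5.476e-09 m^2
Step 3: tau = 3100 * 710 * 5.476e-09 / 150 = 8.035117e-05 s
Step 4: Convert to microseconds (multiply by 1e6).
tau = 80.351 us


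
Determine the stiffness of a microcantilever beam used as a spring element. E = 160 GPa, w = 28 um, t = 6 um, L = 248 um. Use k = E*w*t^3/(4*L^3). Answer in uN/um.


Step 1: Convert E to consistent units (1 GPa = 1000 uN/um^2).
E = 160 GPa = 160000 uN/um^2
Step 2: Compute t^3 = 6^3 = 216
Step 3: Compute L^3 = 248^3 = 15252992
Step 4: k = 160000 * 28 * 216 / (4 * 15252992)
k = 15.8605 uN/um


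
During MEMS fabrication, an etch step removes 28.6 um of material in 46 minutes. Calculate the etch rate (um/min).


Step 1: Etch rate = depth / time
Step 2: rate = 28.6 / 46
rate = 0.622 um/min


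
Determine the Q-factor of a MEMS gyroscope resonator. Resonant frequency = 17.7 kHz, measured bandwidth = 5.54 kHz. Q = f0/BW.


Step 1: Q = f0 / bandwidth
Step 2: Q = 17.7 / 5.54
Q = 3.2


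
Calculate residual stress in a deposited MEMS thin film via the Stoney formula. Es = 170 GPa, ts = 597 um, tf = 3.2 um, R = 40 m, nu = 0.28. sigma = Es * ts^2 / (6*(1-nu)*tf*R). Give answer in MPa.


Step 1: Compute numerator: Es * ts^2 = 170 * 597^2 = 60589530 (GPa*um^2)
Step 2: Compute denominator (R in um): 6*(1-nu)*tf*R = 6*0.72*3.2*40e6 = 552960000.0 (um^2)
Step 3: sigma (GPa) = 60589530 / 552960000.0 = 1.09573e-01 GPa
Step 4: Convert to MPa (x1000): sigma = 109.6 MPa


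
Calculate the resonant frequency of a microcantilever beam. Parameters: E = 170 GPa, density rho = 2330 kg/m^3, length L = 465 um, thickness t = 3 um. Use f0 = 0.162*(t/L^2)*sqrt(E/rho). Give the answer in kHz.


Step 1: Convert units to SI.
t_SI = 3e-6 m, L_SI = 465e-6 m
Step 2: Calculate sqrt(E/rho).
sqrt(170e9 / 2330) = 8541.74 m/s
Step 3: Compute f0.
f0 = 0.162 * 3e-6 / (465e-6)^2 * 8541.74 = 19198.9 Hz = 19.2 kHz


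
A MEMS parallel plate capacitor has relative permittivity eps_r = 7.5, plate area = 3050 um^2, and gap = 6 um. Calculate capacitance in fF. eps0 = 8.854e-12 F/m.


Step 1: Convert area to m^2: A = 3050e-12 m^2
Step 2: Convert gap to m: d = 6e-6 m
Step 3: C = eps0 * eps_r * A / d
C = 8.854e-12 * 7.5 * 3050e-12 / 6e-6
Step 4: Convert to fF (multiply by 1e15).
C = 33.76 fF


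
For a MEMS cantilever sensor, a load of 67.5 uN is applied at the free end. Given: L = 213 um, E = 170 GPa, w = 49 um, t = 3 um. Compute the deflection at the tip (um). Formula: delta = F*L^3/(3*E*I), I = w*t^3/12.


Step 1: Calculate the second moment of area.
I = w * t^3 / 12 = 49 * 3^3 / 12 = 110.25 um^4
Step 2: Convert E to consistent units (1 GPa = 1000 uN/um^2).
E = 170 GPa = 170000 uN/um^2
Step 3: Calculate tip deflection.
delta = F * L^3 / (3 * E * I)
delta = 67.5 * 213^3 / (3 * 170000 * 110.25)
delta = 11.601 um


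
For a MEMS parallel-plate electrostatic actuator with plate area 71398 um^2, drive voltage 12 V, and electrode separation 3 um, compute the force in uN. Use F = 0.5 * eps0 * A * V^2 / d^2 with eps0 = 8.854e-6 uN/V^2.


Step 1: Identify parameters.
eps0 = 8.854e-6 uN/V^2, A = 71398 um^2, V = 12 V, d = 3 um
Step 2: Compute V^2 = 12^2 = 144
Step 3: Compute d^2 = 3^2 = 9
Step 4: F = 0.5 * 8.854e-6 * 71398 * 144 / 9
F = 5.057 uN


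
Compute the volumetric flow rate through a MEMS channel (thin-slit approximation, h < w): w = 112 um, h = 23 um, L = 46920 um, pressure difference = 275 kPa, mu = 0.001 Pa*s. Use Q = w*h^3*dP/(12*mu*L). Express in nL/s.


Step 1: Convert all dimensions to SI (meters).
w = 112e-6 m, h = 23e-6 m, L = 46920e-6 m, dP = 275e3 Pa
Step 2: Q = w * h^3 * dP / (12 * mu * L)
Q = 112e-6 * (23e-6)^3 * 275e3 / (12 * 0.001 * 46920e-6) = 6.655719e-10 m^3/s
Step 3: Convert Q from m^3/s to nL/s (1 m^3 = 1e12 nL, so multiply by 1e12).
Q = 665.572 nL/s


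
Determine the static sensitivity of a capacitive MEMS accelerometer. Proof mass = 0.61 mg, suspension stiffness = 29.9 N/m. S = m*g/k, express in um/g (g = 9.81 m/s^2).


Step 1: Convert mass: m = 0.61 mg = 6.10e-07 kg
Step 2: S = m * g / k = 6.10e-07 * 9.81 / 29.9
Step 3: S = 2.00e-07 m/g
Step 4: Convert to um/g: S = 0.2 um/g


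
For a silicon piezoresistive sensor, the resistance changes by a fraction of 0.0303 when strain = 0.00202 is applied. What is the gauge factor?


Step 1: Identify values.
dR/R = 0.0303, strain = 0.00202
Step 2: GF = (dR/R) / strain = 0.0303 / 0.00202
GF = 15.0


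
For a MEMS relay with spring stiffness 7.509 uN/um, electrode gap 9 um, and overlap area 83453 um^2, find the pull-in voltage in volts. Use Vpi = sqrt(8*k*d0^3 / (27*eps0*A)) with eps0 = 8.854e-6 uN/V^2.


Step 1: Compute numerator: 8 * k * d0^3 = 8 * 7.509 * 9^3 = 43792.488
Step 2: Compute denominator: 27 * eps0 * A = 27 * 8.854e-6 * 83453 = 19.950107
Step 3: Vpi = sqrt(43792.488 / 19.950107)
Vpi = 46.85 V


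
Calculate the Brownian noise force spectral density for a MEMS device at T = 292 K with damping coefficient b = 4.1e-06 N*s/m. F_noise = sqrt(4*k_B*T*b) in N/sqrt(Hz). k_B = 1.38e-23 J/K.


Step 1: Compute 4 * k_B * T * b
= 4 * 1.38e-23 * 292 * 4.1e-06
= 6.6085e-26 N^2/Hz
Step 2: F_noise = sqrt(6.6085e-26)
F_noise = 2.57e-13 N/sqrt(Hz)


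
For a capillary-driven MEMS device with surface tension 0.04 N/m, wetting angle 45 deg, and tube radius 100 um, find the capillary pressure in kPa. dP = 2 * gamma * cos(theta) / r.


Step 1: cos(45 deg) = 0.7071
Step 2: Convert r to m: r = 100e-6 m
Step 3: dP = 2 * 0.04 * 0.7071 / 100e-6 = 565.7 Pa
Step 4: Convert Pa to kPa (divide by 1000).
dP = 0.57 kPa


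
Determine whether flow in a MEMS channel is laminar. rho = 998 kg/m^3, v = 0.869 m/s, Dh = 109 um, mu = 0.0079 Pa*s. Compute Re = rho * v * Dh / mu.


Step 1: Convert Dh to meters: Dh = 109e-6 m
Step 2: Re = rho * v * Dh / mu
Re = 998 * 0.869 * 109e-6 / 0.0079
Re = 11.966
Since Re = 11.966 is below ~2300, the flow is laminar.


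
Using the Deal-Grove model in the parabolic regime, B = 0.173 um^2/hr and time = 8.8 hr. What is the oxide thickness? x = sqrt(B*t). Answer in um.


Step 1: Compute B*t = 0.173 * 8.8 = 1.5224
Step 2: x = sqrt(1.5224)
x = 1.234 um


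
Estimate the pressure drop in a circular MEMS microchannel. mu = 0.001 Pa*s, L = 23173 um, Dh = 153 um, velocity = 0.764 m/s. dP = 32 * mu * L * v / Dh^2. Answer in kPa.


Step 1: Convert to SI: L = 23173e-6 m, Dh = 153e-6 m
Step 2: dP = 32 * 0.001 * 23173e-6 * 0.764 / (153e-6)^2
Step 3: dP = 24201.53 Pa
Step 4: Convert to kPa: dP = 24.2 kPa


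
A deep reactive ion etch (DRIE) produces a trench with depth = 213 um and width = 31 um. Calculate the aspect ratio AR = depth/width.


Step 1: AR = depth / width
Step 2: AR = 213 / 31
AR = 6.9


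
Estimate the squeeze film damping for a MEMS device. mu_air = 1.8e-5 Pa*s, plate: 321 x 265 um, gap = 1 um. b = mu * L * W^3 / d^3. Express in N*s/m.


Step 1: Convert to SI.
L = 321e-6 m, W = 265e-6 m, d = 1e-6 m
Step 2: W^3 = (265e-6)^3 = 1.86e-11 m^3
Step 3: d^3 = (1e-6)^3 = 1.00e-18 m^3
Step 4: b = 1.8e-5 * 321e-6 * 1.86e-11 / 1.00e-18
b = 1.08e-01 N*s/m


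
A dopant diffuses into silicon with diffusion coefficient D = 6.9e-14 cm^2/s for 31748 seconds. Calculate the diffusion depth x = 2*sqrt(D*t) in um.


Step 1: Compute D*t = 6.9e-14 * 31748 = 2.190612e-09 cm^2
Step 2: sqrt(D*t) = 4.6804e-05 cm
Step 3: x = 2 * 4.6804e-05 cm = 9.3608e-05 cm
Step 4: Convert to um (1 cm = 1e4 um): x = 0.936 um


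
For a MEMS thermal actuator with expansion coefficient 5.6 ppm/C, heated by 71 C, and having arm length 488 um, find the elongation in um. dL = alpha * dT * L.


Step 1: Convert CTE: alpha = 5.6 ppm/C = 5.6e-6 /C
Step 2: dL = 5.6e-6 * 71 * 488
dL = 0.194 um


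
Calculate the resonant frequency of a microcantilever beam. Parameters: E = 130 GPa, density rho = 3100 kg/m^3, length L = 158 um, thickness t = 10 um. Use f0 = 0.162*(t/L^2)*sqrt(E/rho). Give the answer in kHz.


Step 1: Convert units to SI.
t_SI = 10e-6 m, L_SI = 158e-6 m
Step 2: Calculate sqrt(E/rho).
sqrt(130e9 / 3100) = 6475.76 m/s
Step 3: Compute f0.
f0 = 0.162 * 10e-6 / (158e-6)^2 * 6475.76 = 420234.4 Hz = 420.23 kHz


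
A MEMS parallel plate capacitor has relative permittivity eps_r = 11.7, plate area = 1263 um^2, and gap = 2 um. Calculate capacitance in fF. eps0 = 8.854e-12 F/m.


Step 1: Convert area to m^2: A = 1263e-12 m^2
Step 2: Convert gap to m: d = 2e-6 m
Step 3: C = eps0 * eps_r * A / d
C = 8.854e-12 * 11.7 * 1263e-12 / 2e-6
Step 4: Convert to fF (multiply by 1e15).
C = 65.42 fF


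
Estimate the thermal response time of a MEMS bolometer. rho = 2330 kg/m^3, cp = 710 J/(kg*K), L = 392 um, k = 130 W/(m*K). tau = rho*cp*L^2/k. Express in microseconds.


Step 1: Convert L to m: L = 392e-6 m
Step 2: L^2 = (392e-6)^2 = 1.53664e-07 m^2
Step 3: tau = 2330 * 710 * 1.53664e-07 / 130 = 1.9554335e-03 s
Step 4: Convert to microseconds (multiply by 1e6).
tau = 1955.434 us


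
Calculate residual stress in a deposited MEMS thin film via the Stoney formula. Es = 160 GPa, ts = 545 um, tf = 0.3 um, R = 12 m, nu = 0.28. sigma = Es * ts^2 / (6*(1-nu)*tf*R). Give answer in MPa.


Step 1: Compute numerator: Es * ts^2 = 160 * 545^2 = 47524000 (GPa*um^2)
Step 2: Compute denominator (R in um): 6*(1-nu)*tf*R = 6*0.72*0.3*12e6 = 15552000.0 (um^2)
Step 3: sigma (GPa) = 47524000 / 15552000.0 = 3.055813e+00 GPa
Step 4: Convert to MPa (x1000): sigma = 3055.8 MPa


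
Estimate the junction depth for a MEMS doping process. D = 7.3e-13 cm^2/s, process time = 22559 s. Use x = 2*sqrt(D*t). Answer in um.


Step 1: Compute D*t = 7.3e-13 * 22559 = 1.646807e-08 cm^2
Step 2: sqrt(D*t) = 1.28328e-04 cm
Step 3: x = 2 * 1.28328e-04 cm = 2.56656e-04 cm
Step 4: Convert to um (1 cm = 1e4 um): x = 2.567 um


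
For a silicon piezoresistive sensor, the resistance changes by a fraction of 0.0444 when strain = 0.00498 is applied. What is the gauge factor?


Step 1: Identify values.
dR/R = 0.0444, strain = 0.00498
Step 2: GF = (dR/R) / strain = 0.0444 / 0.00498
GF = 8.9


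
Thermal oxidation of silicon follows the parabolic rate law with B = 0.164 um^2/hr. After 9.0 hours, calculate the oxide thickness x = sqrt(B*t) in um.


Step 1: Compute B*t = 0.164 * 9.0 = 1.476
Step 2: x = sqrt(1.476)
x = 1.215 um


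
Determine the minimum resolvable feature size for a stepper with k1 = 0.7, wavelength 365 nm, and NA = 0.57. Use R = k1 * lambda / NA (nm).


Step 1: Identify values: k1 = 0.7, lambda = 365 nm, NA = 0.57
Step 2: R = k1 * lambda / NA
R = 0.7 * 365 / 0.57
R = 448.2 nm


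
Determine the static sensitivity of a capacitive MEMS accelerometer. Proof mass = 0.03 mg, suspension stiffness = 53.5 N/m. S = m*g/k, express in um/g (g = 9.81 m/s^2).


Step 1: Convert mass: m = 0.03 mg = 3.00e-08 kg
Step 2: S = m * g / k = 3.00e-08 * 9.81 / 53.5
Step 3: S = 5.50e-09 m/g
Step 4: Convert to um/g: S = 0.006 um/g


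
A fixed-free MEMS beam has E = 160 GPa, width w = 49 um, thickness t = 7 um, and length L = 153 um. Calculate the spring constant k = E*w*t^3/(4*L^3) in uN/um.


Step 1: Convert E to consistent units (1 GPa = 1000 uN/um^2).
E = 160 GPa = 160000 uN/um^2
Step 2: Compute t^3 = 7^3 = 343
Step 3: Compute L^3 = 153^3 = 3581577
Step 4: k = 160000 * 49 * 343 / (4 * 3581577)
k = 187.705 uN/um


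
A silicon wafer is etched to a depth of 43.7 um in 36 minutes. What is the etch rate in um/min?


Step 1: Etch rate = depth / time
Step 2: rate = 43.7 / 36
rate = 1.214 um/min


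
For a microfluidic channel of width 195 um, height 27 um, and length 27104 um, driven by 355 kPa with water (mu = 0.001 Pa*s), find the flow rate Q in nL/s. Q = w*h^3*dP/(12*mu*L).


Step 1: Convert all dimensions to SI (meters).
w = 195e-6 m, h = 27e-6 m, L = 27104e-6 m, dP = 355e3 Pa
Step 2: Q = w * h^3 * dP / (12 * mu * L)
Q = 195e-6 * (27e-6)^3 * 355e3 / (12 * 0.001 * 27104e-6) = 4.18928226e-09 m^3/s
Step 3: Convert Q from m^3/s to nL/s (1 m^3 = 1e12 nL, so multiply by 1e12).
Q = 4189.282 nL/s


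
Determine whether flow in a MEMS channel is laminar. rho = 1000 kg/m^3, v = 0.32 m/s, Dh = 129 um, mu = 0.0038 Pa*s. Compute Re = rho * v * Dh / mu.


Step 1: Convert Dh to meters: Dh = 129e-6 m
Step 2: Re = rho * v * Dh / mu
Re = 1000 * 0.32 * 129e-6 / 0.0038
Re = 10.863
Since Re = 10.863 is below ~2300, the flow is laminar.


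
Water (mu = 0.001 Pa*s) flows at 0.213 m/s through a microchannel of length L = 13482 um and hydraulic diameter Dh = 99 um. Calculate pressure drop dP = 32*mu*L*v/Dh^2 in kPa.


Step 1: Convert to SI: L = 13482e-6 m, Dh = 99e-6 m
Step 2: dP = 32 * 0.001 * 13482e-6 * 0.213 / (99e-6)^2
Step 3: dP = 9375.91 Pa
Step 4: Convert to kPa: dP = 9.38 kPa


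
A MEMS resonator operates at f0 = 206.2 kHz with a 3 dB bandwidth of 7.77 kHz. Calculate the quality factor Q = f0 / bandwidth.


Step 1: Q = f0 / bandwidth
Step 2: Q = 206.2 / 7.77
Q = 26.5


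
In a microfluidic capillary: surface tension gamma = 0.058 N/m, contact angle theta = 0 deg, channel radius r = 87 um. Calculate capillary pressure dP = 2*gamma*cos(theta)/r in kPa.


Step 1: cos(0 deg) = 1.0
Step 2: Convert r to m: r = 87e-6 m
Step 3: dP = 2 * 0.058 * 1.0 / 87e-6 = 1333.3 Pa
Step 4: Convert Pa to kPa (divide by 1000).
dP = 1.33 kPa


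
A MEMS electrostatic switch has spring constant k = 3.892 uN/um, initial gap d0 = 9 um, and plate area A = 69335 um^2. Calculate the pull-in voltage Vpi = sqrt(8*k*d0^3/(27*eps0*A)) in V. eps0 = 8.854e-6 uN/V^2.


Step 1: Compute numerator: 8 * k * d0^3 = 8 * 3.892 * 9^3 = 22698.144
Step 2: Compute denominator: 27 * eps0 * A = 27 * 8.854e-6 * 69335 = 16.575086
Step 3: Vpi = sqrt(22698.144 / 16.575086)
Vpi = 37.01 V


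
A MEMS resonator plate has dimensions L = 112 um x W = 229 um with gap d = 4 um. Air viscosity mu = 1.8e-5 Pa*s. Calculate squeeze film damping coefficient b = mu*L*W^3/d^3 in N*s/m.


Step 1: Convert to SI.
L = 112e-6 m, W = 229e-6 m, d = 4e-6 m
Step 2: W^3 = (229e-6)^3 = 1.20e-11 m^3
Step 3: d^3 = (4e-6)^3 = 6.40e-17 m^3
Step 4: b = 1.8e-5 * 112e-6 * 1.20e-11 / 6.40e-17
b = 3.78e-04 N*s/m


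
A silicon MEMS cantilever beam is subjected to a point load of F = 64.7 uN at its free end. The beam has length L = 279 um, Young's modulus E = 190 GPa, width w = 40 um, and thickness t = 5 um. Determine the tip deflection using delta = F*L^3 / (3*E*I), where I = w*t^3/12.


Step 1: Calculate the second moment of area.
I = w * t^3 / 12 = 40 * 5^3 / 12 = 416.6667 um^4
Step 2: Convert E to consistent units (1 GPa = 1000 uN/um^2).
E = 190 GPa = 190000 uN/um^2
Step 3: Calculate tip deflection.
delta = F * L^3 / (3 * E * I)
delta = 64.7 * 279^3 / (3 * 190000 * 416.6667)
delta = 5.9163 um


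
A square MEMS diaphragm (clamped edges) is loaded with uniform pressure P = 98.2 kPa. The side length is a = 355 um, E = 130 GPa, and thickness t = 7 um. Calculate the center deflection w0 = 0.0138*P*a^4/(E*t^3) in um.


Step 1: Convert pressure to compatible units (E is in GPa, so P in GPa).
P = 98.2 kPa = 98.2e-6 GPa
Step 2: Compute numerator: 0.0138 * P * a^4.
a^4 = 355^4 = 15882300625
numerator = 0.0138 * 98.2e-6 * 15882300625 = 2.15231e+04
Step 3: Compute denominator: E * t^3 = 130 * 7^3 = 44590
Step 4: w0 = numerator / denominator = 2.15231e+04 / 44590 = 0.4827 um


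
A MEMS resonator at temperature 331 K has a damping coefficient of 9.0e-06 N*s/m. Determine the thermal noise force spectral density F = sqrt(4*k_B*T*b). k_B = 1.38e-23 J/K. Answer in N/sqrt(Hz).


Step 1: Compute 4 * k_B * T * b
= 4 * 1.38e-23 * 331 * 9.0e-06
= 1.6444e-25 N^2/Hz
Step 2: F_noise = sqrt(1.6444e-25)
F_noise = 4.06e-13 N/sqrt(Hz)


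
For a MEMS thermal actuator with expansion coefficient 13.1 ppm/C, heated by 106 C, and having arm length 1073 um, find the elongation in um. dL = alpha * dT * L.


Step 1: Convert CTE: alpha = 13.1 ppm/C = 13.1e-6 /C
Step 2: dL = 13.1e-6 * 106 * 1073
dL = 1.49 um


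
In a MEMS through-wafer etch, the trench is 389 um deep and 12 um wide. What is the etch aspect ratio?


Step 1: AR = depth / width
Step 2: AR = 389 / 12
AR = 32.4


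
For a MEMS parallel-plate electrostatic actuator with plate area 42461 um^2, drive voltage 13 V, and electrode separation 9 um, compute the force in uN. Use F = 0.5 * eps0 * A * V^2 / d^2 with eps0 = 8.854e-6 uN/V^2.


Step 1: Identify parameters.
eps0 = 8.854e-6 uN/V^2, A = 42461 um^2, V = 13 V, d = 9 um
Step 2: Compute V^2 = 13^2 = 169
Step 3: Compute d^2 = 9^2 = 81
Step 4: F = 0.5 * 8.854e-6 * 42461 * 169 / 81
F = 0.392 uN


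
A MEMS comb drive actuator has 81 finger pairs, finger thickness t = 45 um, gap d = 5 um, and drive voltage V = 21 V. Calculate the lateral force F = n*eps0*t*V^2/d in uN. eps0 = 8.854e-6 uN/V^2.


Step 1: Parameters: n=81, eps0=8.854e-6 uN/V^2, t=45 um, V=21 V, d=5 um
Step 2: V^2 = 441
Step 3: F = 81 * 8.854e-6 * 45 * 441 / 5
F = 2.846 uN


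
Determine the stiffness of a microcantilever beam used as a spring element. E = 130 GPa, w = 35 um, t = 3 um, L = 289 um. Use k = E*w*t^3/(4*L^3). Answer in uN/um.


Step 1: Convert E to consistent units (1 GPa = 1000 uN/um^2).
E = 130 GPa = 130000 uN/um^2
Step 2: Compute t^3 = 3^3 = 27
Step 3: Compute L^3 = 289^3 = 24137569
Step 4: k = 130000 * 35 * 27 / (4 * 24137569)
k = 1.2724 uN/um


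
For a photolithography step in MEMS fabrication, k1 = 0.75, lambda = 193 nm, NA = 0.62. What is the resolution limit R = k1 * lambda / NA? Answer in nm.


Step 1: Identify values: k1 = 0.75, lambda = 193 nm, NA = 0.62
Step 2: R = k1 * lambda / NA
R = 0.75 * 193 / 0.62
R = 233.5 nm


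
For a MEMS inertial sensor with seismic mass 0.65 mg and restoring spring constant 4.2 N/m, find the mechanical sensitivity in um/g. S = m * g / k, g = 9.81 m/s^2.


Step 1: Convert mass: m = 0.65 mg = 6.50e-07 kg
Step 2: S = m * g / k = 6.50e-07 * 9.81 / 4.2
Step 3: S = 1.52e-06 m/g
Step 4: Convert to um/g: S = 1.518 um/g


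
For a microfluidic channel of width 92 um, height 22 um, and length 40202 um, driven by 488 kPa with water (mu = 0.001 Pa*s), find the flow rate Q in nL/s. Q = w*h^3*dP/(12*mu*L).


Step 1: Convert all dimensions to SI (meters).
w = 92e-6 m, h = 22e-6 m, L = 40202e-6 m, dP = 488e3 Pa
Step 2: Q = w * h^3 * dP / (12 * mu * L)
Q = 92e-6 * (22e-6)^3 * 488e3 / (12 * 0.001 * 40202e-6) = 9.9093869e-10 m^3/s
Step 3: Convert Q from m^3/s to nL/s (1 m^3 = 1e12 nL, so multiply by 1e12).
Q = 990.939 nL/s


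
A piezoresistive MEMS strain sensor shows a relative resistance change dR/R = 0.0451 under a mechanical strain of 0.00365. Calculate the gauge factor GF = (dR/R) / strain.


Step 1: Identify values.
dR/R = 0.0451, strain = 0.00365
Step 2: GF = (dR/R) / strain = 0.0451 / 0.00365
GF = 12.4


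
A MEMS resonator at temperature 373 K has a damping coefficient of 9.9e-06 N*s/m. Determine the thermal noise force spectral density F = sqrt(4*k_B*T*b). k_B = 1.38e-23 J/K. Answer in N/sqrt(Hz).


Step 1: Compute 4 * k_B * T * b
= 4 * 1.38e-23 * 373 * 9.9e-06
= 2.0384e-25 N^2/Hz
Step 2: F_noise = sqrt(2.0384e-25)
F_noise = 4.51e-13 N/sqrt(Hz)


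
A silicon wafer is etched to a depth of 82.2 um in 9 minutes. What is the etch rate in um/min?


Step 1: Etch rate = depth / time
Step 2: rate = 82.2 / 9
rate = 9.133 um/min


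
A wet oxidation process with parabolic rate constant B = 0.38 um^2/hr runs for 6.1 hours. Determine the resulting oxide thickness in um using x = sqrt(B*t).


Step 1: Compute B*t = 0.38 * 6.1 = 2.318
Step 2: x = sqrt(2.318)
x = 1.522 um


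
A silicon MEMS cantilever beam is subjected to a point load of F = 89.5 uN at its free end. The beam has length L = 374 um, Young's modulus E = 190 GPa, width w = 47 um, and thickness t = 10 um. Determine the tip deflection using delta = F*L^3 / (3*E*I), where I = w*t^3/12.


Step 1: Calculate the second moment of area.
I = w * t^3 / 12 = 47 * 10^3 / 12 = 3916.6667 um^4
Step 2: Convert E to consistent units (1 GPa = 1000 uN/um^2).
E = 190 GPa = 190000 uN/um^2
Step 3: Calculate tip deflection.
delta = F * L^3 / (3 * E * I)
delta = 89.5 * 374^3 / (3 * 190000 * 3916.6667)
delta = 2.0972 um


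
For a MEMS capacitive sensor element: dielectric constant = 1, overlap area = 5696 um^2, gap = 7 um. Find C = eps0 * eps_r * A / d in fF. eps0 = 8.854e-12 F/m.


Step 1: Convert area to m^2: A = 5696e-12 m^2
Step 2: Convert gap to m: d = 7e-6 m
Step 3: C = eps0 * eps_r * A / d
C = 8.854e-12 * 1 * 5696e-12 / 7e-6
Step 4: Convert to fF (multiply by 1e15).
C = 7.2 fF


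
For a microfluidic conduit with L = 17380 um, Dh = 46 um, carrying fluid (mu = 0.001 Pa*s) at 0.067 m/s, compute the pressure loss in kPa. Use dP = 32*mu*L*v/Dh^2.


Step 1: Convert to SI: L = 17380e-6 m, Dh = 46e-6 m
Step 2: dP = 32 * 0.001 * 17380e-6 * 0.067 / (46e-6)^2
Step 3: dP = 17609.98 Pa
Step 4: Convert to kPa: dP = 17.61 kPa


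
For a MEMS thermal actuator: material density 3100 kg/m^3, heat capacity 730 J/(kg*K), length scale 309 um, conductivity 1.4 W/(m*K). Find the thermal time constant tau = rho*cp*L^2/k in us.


Step 1: Convert L to m: L = 309e-6 m
Step 2: L^2 = (309e-6)^2 = 9.5481e-08 m^2
Step 3: tau = 3100 * 730 * 9.5481e-08 / 1.4 = 1.5433821643e-01 s
Step 4: Convert to microseconds (multiply by 1e6).
tau = 154338.216 us


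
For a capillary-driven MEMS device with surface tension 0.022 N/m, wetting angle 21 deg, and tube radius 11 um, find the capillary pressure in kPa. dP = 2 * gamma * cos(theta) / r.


Step 1: cos(21 deg) = 0.9336
Step 2: Convert r to m: r = 11e-6 m
Step 3: dP = 2 * 0.022 * 0.9336 / 11e-6 = 3734.4 Pa
Step 4: Convert Pa to kPa (divide by 1000).
dP = 3.73 kPa


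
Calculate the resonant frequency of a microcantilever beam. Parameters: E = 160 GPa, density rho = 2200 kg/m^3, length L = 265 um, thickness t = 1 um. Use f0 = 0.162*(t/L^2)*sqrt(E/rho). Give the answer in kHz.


Step 1: Convert units to SI.
t_SI = 1e-6 m, L_SI = 265e-6 m
Step 2: Calculate sqrt(E/rho).
sqrt(160e9 / 2200) = 8528.03 m/s
Step 3: Compute f0.
f0 = 0.162 * 1e-6 / (265e-6)^2 * 8528.03 = 19673.1 Hz = 19.67 kHz


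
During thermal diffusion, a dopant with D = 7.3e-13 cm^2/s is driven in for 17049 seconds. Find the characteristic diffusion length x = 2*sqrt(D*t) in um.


Step 1: Compute D*t = 7.3e-13 * 17049 = 1.244577e-08 cm^2
Step 2: sqrt(D*t) = 1.11561e-04 cm
Step 3: x = 2 * 1.11561e-04 cm = 2.23122e-04 cm
Step 4: Convert to um (1 cm = 1e4 um): x = 2.231 um


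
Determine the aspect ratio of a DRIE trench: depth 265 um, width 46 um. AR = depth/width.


Step 1: AR = depth / width
Step 2: AR = 265 / 46
AR = 5.8


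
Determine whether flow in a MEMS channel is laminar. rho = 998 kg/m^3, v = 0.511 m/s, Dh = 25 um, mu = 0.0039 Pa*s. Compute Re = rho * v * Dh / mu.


Step 1: Convert Dh to meters: Dh = 25e-6 m
Step 2: Re = rho * v * Dh / mu
Re = 998 * 0.511 * 25e-6 / 0.0039
Re = 3.269
Since Re = 3.269 is below ~2300, the flow is laminar.


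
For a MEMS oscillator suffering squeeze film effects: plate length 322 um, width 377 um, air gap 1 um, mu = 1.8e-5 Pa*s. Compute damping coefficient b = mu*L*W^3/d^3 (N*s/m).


Step 1: Convert to SI.
L = 322e-6 m, W = 377e-6 m, d = 1e-6 m
Step 2: W^3 = (377e-6)^3 = 5.36e-11 m^3
Step 3: d^3 = (1e-6)^3 = 1.00e-18 m^3
Step 4: b = 1.8e-5 * 322e-6 * 5.36e-11 / 1.00e-18
b = 3.11e-01 N*s/m


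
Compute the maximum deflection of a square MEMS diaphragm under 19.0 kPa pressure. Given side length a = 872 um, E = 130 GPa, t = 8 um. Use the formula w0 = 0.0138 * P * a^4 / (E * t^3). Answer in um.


Step 1: Convert pressure to compatible units (E is in GPa, so P in GPa).
P = 19.0 kPa = 19.0e-6 GPa
Step 2: Compute numerator: 0.0138 * P * a^4.
a^4 = 872^4 = 578183827456
numerator = 0.0138 * 19.0e-6 * 578183827456 = 1.515998e+05
Step 3: Compute denominator: E * t^3 = 130 * 8^3 = 66560
Step 4: w0 = numerator / denominator = 1.515998e+05 / 66560 = 2.2776 um


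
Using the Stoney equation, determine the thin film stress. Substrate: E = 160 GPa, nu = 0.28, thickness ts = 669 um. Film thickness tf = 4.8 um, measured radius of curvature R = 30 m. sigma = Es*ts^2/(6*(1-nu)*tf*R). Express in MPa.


Step 1: Compute numerator: Es * ts^2 = 160 * 669^2 = 71609760 (GPa*um^2)
Step 2: Compute denominator (R in um): 6*(1-nu)*tf*R = 6*0.72*4.8*30e6 = 622080000.0 (um^2)
Step 3: sigma (GPa) = 71609760 / 622080000.0 = 1.15113e-01 GPa
Step 4: Convert to MPa (x1000): sigma = 115.1 MPa


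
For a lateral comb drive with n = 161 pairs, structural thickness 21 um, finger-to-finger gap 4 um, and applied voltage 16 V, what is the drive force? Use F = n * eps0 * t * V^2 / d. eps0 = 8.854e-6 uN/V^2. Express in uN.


Step 1: Parameters: n=161, eps0=8.854e-6 uN/V^2, t=21 um, V=16 V, d=4 um
Step 2: V^2 = 256
Step 3: F = 161 * 8.854e-6 * 21 * 256 / 4
F = 1.916 uN


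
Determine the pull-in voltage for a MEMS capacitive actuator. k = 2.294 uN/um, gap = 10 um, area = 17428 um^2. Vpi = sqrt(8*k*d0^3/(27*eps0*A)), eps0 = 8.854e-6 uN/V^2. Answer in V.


Step 1: Compute numerator: 8 * k * d0^3 = 8 * 2.294 * 10^3 = 18352.0
Step 2: Compute denominator: 27 * eps0 * A = 27 * 8.854e-6 * 17428 = 4.166303
Step 3: Vpi = sqrt(18352.0 / 4.166303)
Vpi = 66.37 V


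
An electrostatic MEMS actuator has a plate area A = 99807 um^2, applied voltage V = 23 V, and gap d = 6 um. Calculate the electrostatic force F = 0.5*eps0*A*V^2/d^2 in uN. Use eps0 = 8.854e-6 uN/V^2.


Step 1: Identify parameters.
eps0 = 8.854e-6 uN/V^2, A = 99807 um^2, V = 23 V, d = 6 um
Step 2: Compute V^2 = 23^2 = 529
Step 3: Compute d^2 = 6^2 = 36
Step 4: F = 0.5 * 8.854e-6 * 99807 * 529 / 36
F = 6.493 uN


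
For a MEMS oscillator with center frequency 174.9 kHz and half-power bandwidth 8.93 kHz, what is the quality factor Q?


Step 1: Q = f0 / bandwidth
Step 2: Q = 174.9 / 8.93
Q = 19.6


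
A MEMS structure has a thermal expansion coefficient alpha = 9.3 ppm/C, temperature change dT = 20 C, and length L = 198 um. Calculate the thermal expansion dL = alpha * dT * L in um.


Step 1: Convert CTE: alpha = 9.3 ppm/C = 9.3e-6 /C
Step 2: dL = 9.3e-6 * 20 * 198
dL = 0.0368 um


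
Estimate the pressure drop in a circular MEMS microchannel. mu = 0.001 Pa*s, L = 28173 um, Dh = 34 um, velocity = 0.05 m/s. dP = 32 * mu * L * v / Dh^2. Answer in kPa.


Step 1: Convert to SI: L = 28173e-6 m, Dh = 34e-6 m
Step 2: dP = 32 * 0.001 * 28173e-6 * 0.05 / (34e-6)^2
Step 3: dP = 38993.77 Pa
Step 4: Convert to kPa: dP = 38.99 kPa


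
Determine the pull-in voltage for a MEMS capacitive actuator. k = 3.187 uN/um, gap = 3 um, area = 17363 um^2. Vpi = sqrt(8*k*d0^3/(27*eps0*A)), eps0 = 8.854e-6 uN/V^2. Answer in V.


Step 1: Compute numerator: 8 * k * d0^3 = 8 * 3.187 * 3^3 = 688.392
Step 2: Compute denominator: 27 * eps0 * A = 27 * 8.854e-6 * 17363 = 4.150764
Step 3: Vpi = sqrt(688.392 / 4.150764)
Vpi = 12.88 V


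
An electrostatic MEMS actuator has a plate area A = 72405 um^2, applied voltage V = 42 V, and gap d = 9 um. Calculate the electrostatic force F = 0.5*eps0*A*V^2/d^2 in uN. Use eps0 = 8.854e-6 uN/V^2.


Step 1: Identify parameters.
eps0 = 8.854e-6 uN/V^2, A = 72405 um^2, V = 42 V, d = 9 um
Step 2: Compute V^2 = 42^2 = 1764
Step 3: Compute d^2 = 9^2 = 81
Step 4: F = 0.5 * 8.854e-6 * 72405 * 1764 / 81
F = 6.981 uN


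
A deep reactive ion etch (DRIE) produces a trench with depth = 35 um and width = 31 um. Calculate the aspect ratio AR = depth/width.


Step 1: AR = depth / width
Step 2: AR = 35 / 31
AR = 1.1


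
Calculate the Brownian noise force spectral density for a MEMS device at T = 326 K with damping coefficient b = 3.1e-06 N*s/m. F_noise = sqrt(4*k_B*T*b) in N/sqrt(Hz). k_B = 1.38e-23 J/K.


Step 1: Compute 4 * k_B * T * b
= 4 * 1.38e-23 * 326 * 3.1e-06
= 5.5785e-26 N^2/Hz
Step 2: F_noise = sqrt(5.5785e-26)
F_noise = 2.36e-13 N/sqrt(Hz)


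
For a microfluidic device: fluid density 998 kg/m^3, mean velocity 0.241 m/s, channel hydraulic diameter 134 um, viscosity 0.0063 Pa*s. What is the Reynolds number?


Step 1: Convert Dh to meters: Dh = 134e-6 m
Step 2: Re = rho * v * Dh / mu
Re = 998 * 0.241 * 134e-6 / 0.0063
Re = 5.116
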